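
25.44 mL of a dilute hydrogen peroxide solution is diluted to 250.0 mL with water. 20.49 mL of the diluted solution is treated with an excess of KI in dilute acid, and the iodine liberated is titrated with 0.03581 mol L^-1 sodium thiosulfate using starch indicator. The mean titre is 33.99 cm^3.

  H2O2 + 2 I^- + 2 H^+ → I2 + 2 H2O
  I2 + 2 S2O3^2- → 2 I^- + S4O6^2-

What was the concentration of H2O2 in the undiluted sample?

n(S2O3^2-) = 0.03399 × 0.03581 = 1.217 × 10^-3 mol
n(I2) = n(S2O3^2-)/2 = 6.086 × 10^-4 mol
n(H2O2) in the aliquot = 6.086 × 10^-4 mol (1:1 ratio)
[H2O2]_dilute = 6.086 × 10^-4 / 0.02049 = 0.02970 mol/L
[H2O2]_original = 0.02970 × 250.0/25.44 = 0.2919 mol/L

0.2919 mol/L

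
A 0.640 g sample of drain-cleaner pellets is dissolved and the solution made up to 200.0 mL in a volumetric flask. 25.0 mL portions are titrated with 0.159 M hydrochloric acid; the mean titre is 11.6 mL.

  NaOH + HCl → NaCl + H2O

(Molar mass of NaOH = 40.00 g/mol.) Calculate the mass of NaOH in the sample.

0.590 g

n(HCl) per titration = 0.0116 × 0.159 = 1.84 × 10^-3 mol
n(NaOH) in each aliquot = 1.84 × 10^-3 mol (1:1 ratio)
n(NaOH) in the whole flask = 1.84 × 10^-3 × 200.0/25.0 = 0.0148 mol
mass of NaOH = 0.0148 × 40.00 = 0.590 g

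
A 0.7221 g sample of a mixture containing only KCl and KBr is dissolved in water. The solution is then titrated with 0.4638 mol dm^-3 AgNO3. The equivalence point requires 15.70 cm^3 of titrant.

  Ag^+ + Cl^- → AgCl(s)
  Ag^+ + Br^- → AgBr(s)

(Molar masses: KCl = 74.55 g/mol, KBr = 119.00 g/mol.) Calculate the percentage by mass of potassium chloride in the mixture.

33.54 %

n(AgNO3) = 0.01570 × 0.4638 = 7.282 × 10^-3 mol
Let x = n(KCl), y = n(KBr).
Titrant: 1x + 1y = 7.282 × 10^-3;  mass: 74.55x + 119.00y = 0.7221
Solving, x = 3.249 × 10^-3 mol, y = 4.033 × 10^-3 mol
mass of KCl = 3.249 × 10^-3 × 74.55 = 0.2422 g
% KCl = 0.2422 / 0.7221 × 100 = 33.54 %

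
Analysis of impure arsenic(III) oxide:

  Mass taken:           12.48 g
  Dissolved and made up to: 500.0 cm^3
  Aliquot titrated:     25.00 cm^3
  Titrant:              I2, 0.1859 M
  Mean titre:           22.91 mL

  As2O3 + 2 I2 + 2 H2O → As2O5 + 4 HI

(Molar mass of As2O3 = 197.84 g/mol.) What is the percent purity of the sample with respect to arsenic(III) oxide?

67.52 %

n(I2) per titration = 0.02291 × 0.1859 = 4.259 × 10^-3 mol
From the 1:2 ratio, n(As2O3) in each aliquot = 1/2 × 4.259 × 10^-3 = 2.129 × 10^-3 mol
n(As2O3) in the whole flask = 2.129 × 10^-3 × 500.0/25.00 = 0.04259 mol
mass of As2O3 = 0.04259 × 197.84 = 8.426 g
% As2O3 = 8.426 / 12.48 × 100 = 67.52 %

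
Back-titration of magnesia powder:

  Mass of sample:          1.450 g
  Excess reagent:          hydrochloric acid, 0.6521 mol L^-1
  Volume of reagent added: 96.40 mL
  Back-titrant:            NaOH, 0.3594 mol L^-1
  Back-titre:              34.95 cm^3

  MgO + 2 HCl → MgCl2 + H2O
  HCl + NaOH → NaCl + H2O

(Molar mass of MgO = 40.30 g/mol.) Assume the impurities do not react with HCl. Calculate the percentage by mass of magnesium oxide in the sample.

69.90 %

n(HCl) added = 0.09640 × 0.6521 = 0.06286 mol
n(NaOH) used in back-titration = 0.03495 × 0.3594 = 0.01256 mol
n(HCl) left over = 0.01256 mol (1:1 ratio)
n(HCl) consumed by analyte = 0.06286 − 0.01256 = 0.05030 mol
From the 1:2 ratio, n(MgO) = 1/2 × 0.05030 = 0.02515 mol
mass of MgO = 0.02515 × 40.30 = 1.014 g
% MgO = 1.014 / 1.450 × 100 = 69.90 %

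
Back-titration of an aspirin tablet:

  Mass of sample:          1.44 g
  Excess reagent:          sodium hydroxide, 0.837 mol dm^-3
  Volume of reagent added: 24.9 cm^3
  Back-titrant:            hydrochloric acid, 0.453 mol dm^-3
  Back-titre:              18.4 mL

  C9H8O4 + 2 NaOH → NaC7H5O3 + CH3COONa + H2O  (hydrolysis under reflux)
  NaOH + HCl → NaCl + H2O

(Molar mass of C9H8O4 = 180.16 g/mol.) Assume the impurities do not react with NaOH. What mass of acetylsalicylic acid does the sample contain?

1.13 g

n(NaOH) added = 0.0249 × 0.837 = 0.0208 mol
n(HCl) used in back-titration = 0.0184 × 0.453 = 8.34 × 10^-3 mol
n(NaOH) left over = 8.34 × 10^-3 mol (1:1 ratio)
n(NaOH) consumed by analyte = 0.0208 − 8.34 × 10^-3 = 0.0125 mol
From the 1:2 ratio, n(C9H8O4) = 1/2 × 0.0125 = 6.25 × 10^-3 mol
mass of C9H8O4 = 6.25 × 10^-3 × 180.16 = 1.13 g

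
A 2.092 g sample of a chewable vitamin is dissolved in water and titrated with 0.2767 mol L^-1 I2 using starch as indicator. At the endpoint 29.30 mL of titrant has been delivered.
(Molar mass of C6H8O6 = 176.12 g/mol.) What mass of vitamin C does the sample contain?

1.428 g

C6H8O6 + I2 → C6H6O6 + 2 HI
n(I2) = 0.02930 L × 0.2767 mol/L = 8.107 × 10^-3 mol
n(C6H8O6) = 8.107 × 10^-3 mol (1:1 ratio)
mass of C6H8O6 = 8.107 × 10^-3 × 176.12 g/mol = 1.428 g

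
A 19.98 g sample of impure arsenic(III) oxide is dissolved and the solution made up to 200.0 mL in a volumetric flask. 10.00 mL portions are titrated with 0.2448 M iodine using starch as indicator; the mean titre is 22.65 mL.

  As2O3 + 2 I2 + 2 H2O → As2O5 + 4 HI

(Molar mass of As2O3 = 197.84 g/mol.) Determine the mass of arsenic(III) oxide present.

n(I2) per titration = 0.02265 × 0.2448 = 5.545 × 10^-3 mol
From the 1:2 ratio, n(As2O3) in each aliquot = 1/2 × 5.545 × 10^-3 = 2.772 × 10^-3 mol
n(As2O3) in the whole flask = 2.772 × 10^-3 × 200.0/10.00 = 0.05545 mol
mass of As2O3 = 0.05545 × 197.84 = 10.97 g

10.97 g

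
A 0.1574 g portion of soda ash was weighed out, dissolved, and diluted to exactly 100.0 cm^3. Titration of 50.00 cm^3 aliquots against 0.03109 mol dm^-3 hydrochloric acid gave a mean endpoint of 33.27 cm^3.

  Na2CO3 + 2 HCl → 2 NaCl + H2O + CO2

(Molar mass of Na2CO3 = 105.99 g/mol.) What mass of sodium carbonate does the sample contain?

0.1096 g

n(HCl) per titration = 0.03327 × 0.03109 = 1.034 × 10^-3 mol
From the 1:2 ratio, n(Na2CO3) in each aliquot = 1/2 × 1.034 × 10^-3 = 5.172 × 10^-4 mol
n(Na2CO3) in the whole flask = 5.172 × 10^-4 × 100.0/50.00 = 1.034 × 10^-3 mol
mass of Na2CO3 = 1.034 × 10^-3 × 105.99 = 0.1096 g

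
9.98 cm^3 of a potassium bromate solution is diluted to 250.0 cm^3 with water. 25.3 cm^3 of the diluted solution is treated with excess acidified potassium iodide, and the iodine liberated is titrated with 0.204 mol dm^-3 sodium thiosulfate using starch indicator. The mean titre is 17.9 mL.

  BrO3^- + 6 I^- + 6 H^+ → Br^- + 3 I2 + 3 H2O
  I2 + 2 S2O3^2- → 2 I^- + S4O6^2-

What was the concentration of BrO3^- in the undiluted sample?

0.603 mol/L

n(S2O3^2-) = 0.0179 × 0.204 = 3.65 × 10^-3 mol
n(I2) = n(S2O3^2-)/2 = 1.83 × 10^-3 mol
From the 1:3 ratio, n(BrO3^-) in the aliquot = 1/3 × 1.83 × 10^-3 = 6.09 × 10^-4 mol
[BrO3^-]_dilute = 6.09 × 10^-4 / 0.0253 = 0.0241 mol/L
[BrO3^-]_original = 0.0241 × 250.0/9.98 = 0.603 mol/L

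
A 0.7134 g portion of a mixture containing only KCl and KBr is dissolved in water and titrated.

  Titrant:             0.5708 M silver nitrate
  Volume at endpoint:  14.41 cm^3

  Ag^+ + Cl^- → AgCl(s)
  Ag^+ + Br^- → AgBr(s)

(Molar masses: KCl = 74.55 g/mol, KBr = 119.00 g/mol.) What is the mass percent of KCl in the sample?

62.39 %

n(AgNO3) = 0.01441 × 0.5708 = 8.225 × 10^-3 mol
Let x = n(KCl), y = n(KBr).
Titrant: 1x + 1y = 8.225 × 10^-3;  mass: 74.55x + 119.00y = 0.7134
Solving, x = 5.971 × 10^-3 mol, y = 2.254 × 10^-3 mol
mass of KCl = 5.971 × 10^-3 × 74.55 = 0.4451 g
% KCl = 0.4451 / 0.7134 × 100 = 62.39 %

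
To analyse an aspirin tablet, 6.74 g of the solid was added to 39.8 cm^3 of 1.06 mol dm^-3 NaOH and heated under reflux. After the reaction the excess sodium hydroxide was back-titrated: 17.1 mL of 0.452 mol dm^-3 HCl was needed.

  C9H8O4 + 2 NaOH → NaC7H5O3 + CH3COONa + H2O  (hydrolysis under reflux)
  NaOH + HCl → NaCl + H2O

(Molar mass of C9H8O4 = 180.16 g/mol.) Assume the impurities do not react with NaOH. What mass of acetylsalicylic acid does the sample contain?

3.10 g

n(NaOH) added = 0.0398 × 1.06 = 0.0422 mol
n(HCl) used in back-titration = 0.0171 × 0.452 = 7.73 × 10^-3 mol
n(NaOH) left over = 7.73 × 10^-3 mol (1:1 ratio)
n(NaOH) consumed by analyte = 0.0422 − 7.73 × 10^-3 = 0.0345 mol
From the 1:2 ratio, n(C9H8O4) = 1/2 × 0.0345 = 0.0172 mol
mass of C9H8O4 = 0.0172 × 180.16 = 3.10 g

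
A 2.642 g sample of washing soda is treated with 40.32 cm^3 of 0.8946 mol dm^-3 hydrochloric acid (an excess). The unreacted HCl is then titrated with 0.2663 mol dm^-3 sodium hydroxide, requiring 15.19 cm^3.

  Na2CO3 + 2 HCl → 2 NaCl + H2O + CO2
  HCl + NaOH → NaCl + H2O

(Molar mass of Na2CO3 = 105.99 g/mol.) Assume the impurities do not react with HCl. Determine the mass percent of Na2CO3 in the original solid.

n(HCl) added = 0.04032 × 0.8946 = 0.03607 mol
n(NaOH) used in back-titration = 0.01519 × 0.2663 = 4.045 × 10^-3 mol
n(HCl) left over = 4.045 × 10^-3 mol (1:1 ratio)
n(HCl) consumed by analyte = 0.03607 − 4.045 × 10^-3 = 0.03203 mol
From the 1:2 ratio, n(Na2CO3) = 1/2 × 0.03203 = 0.01601 mol
mass of Na2CO3 = 0.01601 × 105.99 = 1.697 g
% Na2CO3 = 1.697 / 2.642 × 100 = 64.24 %

64.24 %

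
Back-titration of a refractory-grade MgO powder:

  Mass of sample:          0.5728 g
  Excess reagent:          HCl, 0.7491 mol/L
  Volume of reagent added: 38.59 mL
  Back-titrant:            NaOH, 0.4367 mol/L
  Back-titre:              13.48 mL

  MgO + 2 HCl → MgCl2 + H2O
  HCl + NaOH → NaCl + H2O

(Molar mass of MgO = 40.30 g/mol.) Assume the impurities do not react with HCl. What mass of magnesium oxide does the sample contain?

0.4639 g

n(HCl) added = 0.03859 × 0.7491 = 0.02891 mol
n(NaOH) used in back-titration = 0.01348 × 0.4367 = 5.887 × 10^-3 mol
n(HCl) left over = 5.887 × 10^-3 mol (1:1 ratio)
n(HCl) consumed by analyte = 0.02891 − 5.887 × 10^-3 = 0.02302 mol
From the 1:2 ratio, n(MgO) = 1/2 × 0.02302 = 0.01151 mol
mass of MgO = 0.01151 × 40.30 = 0.4639 g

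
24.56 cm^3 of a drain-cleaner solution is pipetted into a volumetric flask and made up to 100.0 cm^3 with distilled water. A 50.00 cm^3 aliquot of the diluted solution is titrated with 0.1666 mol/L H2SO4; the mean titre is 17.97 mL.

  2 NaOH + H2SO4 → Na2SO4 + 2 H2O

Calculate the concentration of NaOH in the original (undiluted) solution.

0.4876 mol/L

n(H2SO4) = 0.01797 × 0.1666 = 2.994 × 10^-3 mol
From the 2:1 ratio, n(NaOH) in the aliquot = 2/1 × 2.994 × 10^-3 = 5.988 × 10^-3 mol
[NaOH]_dilute = 5.988 × 10^-3 / 0.05000 = 0.1198 mol/L
Dilution factor = 100.0 / 24.56 = 4.072
[NaOH]_stock = 0.1198 × 4.072 = 0.4876 mol/L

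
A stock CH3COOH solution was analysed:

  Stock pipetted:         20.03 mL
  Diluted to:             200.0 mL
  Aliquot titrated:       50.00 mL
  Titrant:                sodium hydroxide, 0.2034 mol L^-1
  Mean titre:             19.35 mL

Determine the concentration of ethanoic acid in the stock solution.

CH3COOH + NaOH → CH3COONa + H2O
n(NaOH) = 0.01935 × 0.2034 = 3.936 × 10^-3 mol
n(CH3COOH) in the aliquot = 3.936 × 10^-3 mol (1:1 ratio)
[CH3COOH]_dilute = 3.936 × 10^-3 / 0.05000 = 0.07872 mol/L
Dilution factor = 200.0 / 20.03 = 9.985
[CH3COOH]_stock = 0.07872 × 9.985 = 0.7860 mol/L

0.7860 mol/L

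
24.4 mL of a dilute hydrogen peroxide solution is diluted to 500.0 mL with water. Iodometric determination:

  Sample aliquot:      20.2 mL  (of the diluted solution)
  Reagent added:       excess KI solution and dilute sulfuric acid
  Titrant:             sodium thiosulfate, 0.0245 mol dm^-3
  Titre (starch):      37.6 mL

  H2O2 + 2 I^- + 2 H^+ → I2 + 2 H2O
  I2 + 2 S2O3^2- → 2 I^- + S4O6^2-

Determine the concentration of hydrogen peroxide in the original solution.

n(S2O3^2-) = 0.0376 × 0.0245 = 9.21 × 10^-4 mol
n(I2) = n(S2O3^2-)/2 = 4.61 × 10^-4 mol
n(H2O2) in the aliquot = 4.61 × 10^-4 mol (1:1 ratio)
[H2O2]_dilute = 4.61 × 10^-4 / 0.0202 = 0.0228 mol/L
[H2O2]_original = 0.0228 × 500.0/24.4 = 0.467 mol/L

0.467 mol/L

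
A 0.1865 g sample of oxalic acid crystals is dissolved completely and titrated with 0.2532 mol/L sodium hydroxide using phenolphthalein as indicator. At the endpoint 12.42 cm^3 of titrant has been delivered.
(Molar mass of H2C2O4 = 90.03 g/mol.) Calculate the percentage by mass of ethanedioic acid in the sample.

H2C2O4 + 2 NaOH → Na2C2O4 + 2 H2O
n(NaOH) = 0.01242 L × 0.2532 mol/L = 3.145 × 10^-3 mol
From the 1:2 ratio, n(H2C2O4) = 1/2 × 3.145 × 10^-3 = 1.572 × 10^-3 mol
mass of H2C2O4 = 1.572 × 10^-3 × 90.03 g/mol = 0.1416 g
% H2C2O4 = 0.1416 / 0.1865 × 100 = 75.90 %

75.90 %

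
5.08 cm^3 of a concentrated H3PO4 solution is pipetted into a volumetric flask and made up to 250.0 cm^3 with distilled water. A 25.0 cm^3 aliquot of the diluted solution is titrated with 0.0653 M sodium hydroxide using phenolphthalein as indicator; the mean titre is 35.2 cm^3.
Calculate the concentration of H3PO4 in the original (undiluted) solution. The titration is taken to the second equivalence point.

H3PO4 + 2 NaOH → Na2HPO4 + 2 H2O
n(NaOH) = 0.0352 × 0.0653 = 2.30 × 10^-3 mol
From the 1:2 ratio, n(H3PO4) in the aliquot = 1/2 × 2.30 × 10^-3 = 1.15 × 10^-3 mol
[H3PO4]_dilute = 1.15 × 10^-3 / 0.0250 = 0.0460 mol/L
Dilution factor = 250.0 / 5.08 = 49.21
[H3PO4]_stock = 0.0460 × 49.21 = 2.26 mol/L

2.26 M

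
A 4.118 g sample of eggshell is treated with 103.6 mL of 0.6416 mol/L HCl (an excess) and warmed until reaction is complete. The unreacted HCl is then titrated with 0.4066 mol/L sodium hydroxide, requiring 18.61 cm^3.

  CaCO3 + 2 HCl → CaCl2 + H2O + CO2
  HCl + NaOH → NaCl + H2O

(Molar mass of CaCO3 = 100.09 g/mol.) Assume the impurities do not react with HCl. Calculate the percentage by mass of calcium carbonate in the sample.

n(HCl) added = 0.1036 × 0.6416 = 0.06647 mol
n(NaOH) used in back-titration = 0.01861 × 0.4066 = 7.567 × 10^-3 mol
n(HCl) left over = 7.567 × 10^-3 mol (1:1 ratio)
n(HCl) consumed by analyte = 0.06647 − 7.567 × 10^-3 = 0.05890 mol
From the 1:2 ratio, n(CaCO3) = 1/2 × 0.05890 = 0.02945 mol
mass of CaCO3 = 0.02945 × 100.09 = 2.948 g
% CaCO3 = 2.948 / 4.118 × 100 = 71.58 %

71.58 %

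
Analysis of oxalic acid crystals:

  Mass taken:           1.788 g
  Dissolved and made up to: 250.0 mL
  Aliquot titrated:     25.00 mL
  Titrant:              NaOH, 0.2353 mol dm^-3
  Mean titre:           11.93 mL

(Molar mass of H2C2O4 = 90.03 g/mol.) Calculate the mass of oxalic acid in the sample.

1.264 g

H2C2O4 + 2 NaOH → Na2C2O4 + 2 H2O
n(NaOH) per titration = 0.01193 × 0.2353 = 2.807 × 10^-3 mol
From the 1:2 ratio, n(H2C2O4) in each aliquot = 1/2 × 2.807 × 10^-3 = 1.404 × 10^-3 mol
n(H2C2O4) in the whole flask = 1.404 × 10^-3 × 250.0/25.00 = 0.01404 mol
mass of H2C2O4 = 0.01404 × 90.03 = 1.264 g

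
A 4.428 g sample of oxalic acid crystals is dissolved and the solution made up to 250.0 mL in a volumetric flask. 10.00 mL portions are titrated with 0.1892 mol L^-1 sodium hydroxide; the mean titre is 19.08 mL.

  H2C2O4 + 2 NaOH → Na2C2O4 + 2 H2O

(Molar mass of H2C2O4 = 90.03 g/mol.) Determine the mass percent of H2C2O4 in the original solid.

91.75 %

n(NaOH) per titration = 0.01908 × 0.1892 = 3.610 × 10^-3 mol
From the 1:2 ratio, n(H2C2O4) in each aliquot = 1/2 × 3.610 × 10^-3 = 1.805 × 10^-3 mol
n(H2C2O4) in the whole flask = 1.805 × 10^-3 × 250.0/10.00 = 0.04512 mol
mass of H2C2O4 = 0.04512 × 90.03 = 4.063 g
% H2C2O4 = 4.063 / 4.428 × 100 = 91.75 %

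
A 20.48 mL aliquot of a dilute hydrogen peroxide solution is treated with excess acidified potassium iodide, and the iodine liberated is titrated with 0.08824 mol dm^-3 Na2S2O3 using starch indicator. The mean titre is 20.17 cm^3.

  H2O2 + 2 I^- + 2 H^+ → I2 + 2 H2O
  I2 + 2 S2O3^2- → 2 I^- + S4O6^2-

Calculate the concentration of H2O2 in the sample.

0.04345 mol/L

n(S2O3^2-) = 0.02017 × 0.08824 = 1.780 × 10^-3 mol
n(I2) = n(S2O3^2-)/2 = 8.899 × 10^-4 mol
n(H2O2) in the aliquot = 8.899 × 10^-4 mol (1:1 ratio)
[H2O2] = 8.899 × 10^-4 / 0.02048 = 0.04345 mol/L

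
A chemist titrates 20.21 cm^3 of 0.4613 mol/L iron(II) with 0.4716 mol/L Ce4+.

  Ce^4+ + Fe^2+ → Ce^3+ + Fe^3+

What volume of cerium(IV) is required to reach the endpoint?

19.77 mL

n(Fe2+) = 0.02021 L × 0.4613 mol/L = 9.323 × 10^-3 mol
n(Ce4+) = 9.323 × 10^-3 mol (1:1 stoichiometry)
V(Ce4+) = 9.323 × 10^-3 mol / 0.4716 mol/L = 0.01977 L = 19.77 mL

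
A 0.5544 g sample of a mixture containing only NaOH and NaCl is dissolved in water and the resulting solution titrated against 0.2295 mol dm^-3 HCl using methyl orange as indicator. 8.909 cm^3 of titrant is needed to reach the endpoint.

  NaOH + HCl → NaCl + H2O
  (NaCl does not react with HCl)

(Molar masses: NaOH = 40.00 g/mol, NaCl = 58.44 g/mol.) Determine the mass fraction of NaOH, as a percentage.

14.75 %

n(HCl) = 0.008909 × 0.2295 = 2.045 × 10^-3 mol
Let x = n(NaOH), y = n(NaCl).
Titrant: 1x = 2.045 × 10^-3;  mass: 40.00x + 58.44y = 0.5544
Solving, x = 2.045 × 10^-3 mol, y = 8.087 × 10^-3 mol
mass of NaOH = 2.045 × 10^-3 × 40.00 = 0.08178 g
% NaOH = 0.08178 / 0.5544 × 100 = 14.75 %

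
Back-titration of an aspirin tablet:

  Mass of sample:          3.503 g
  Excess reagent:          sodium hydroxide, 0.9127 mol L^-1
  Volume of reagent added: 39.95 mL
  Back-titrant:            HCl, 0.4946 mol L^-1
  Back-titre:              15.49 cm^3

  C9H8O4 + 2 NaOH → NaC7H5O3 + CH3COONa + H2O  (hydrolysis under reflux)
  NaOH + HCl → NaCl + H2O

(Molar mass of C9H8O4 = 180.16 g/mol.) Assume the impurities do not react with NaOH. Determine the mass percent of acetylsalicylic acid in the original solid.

n(NaOH) added = 0.03995 × 0.9127 = 0.03646 mol
n(HCl) used in back-titration = 0.01549 × 0.4946 = 7.661 × 10^-3 mol
n(NaOH) left over = 7.661 × 10^-3 mol (1:1 ratio)
n(NaOH) consumed by analyte = 0.03646 − 7.661 × 10^-3 = 0.02880 mol
From the 1:2 ratio, n(C9H8O4) = 1/2 × 0.02880 = 0.01440 mol
mass of C9H8O4 = 0.01440 × 180.16 = 2.594 g
% C9H8O4 = 2.594 / 3.503 × 100 = 74.06 %

74.06 %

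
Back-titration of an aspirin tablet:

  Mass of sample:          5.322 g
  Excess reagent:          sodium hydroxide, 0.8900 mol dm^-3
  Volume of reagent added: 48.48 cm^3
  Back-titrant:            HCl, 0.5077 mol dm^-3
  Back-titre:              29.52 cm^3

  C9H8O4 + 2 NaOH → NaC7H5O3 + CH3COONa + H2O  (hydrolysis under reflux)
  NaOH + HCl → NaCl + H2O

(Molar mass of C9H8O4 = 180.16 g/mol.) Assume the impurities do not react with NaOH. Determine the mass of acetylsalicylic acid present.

2.537 g

n(NaOH) added = 0.04848 × 0.8900 = 0.04315 mol
n(HCl) used in back-titration = 0.02952 × 0.5077 = 0.01499 mol
n(NaOH) left over = 0.01499 mol (1:1 ratio)
n(NaOH) consumed by analyte = 0.04315 − 0.01499 = 0.02816 mol
From the 1:2 ratio, n(C9H8O4) = 1/2 × 0.02816 = 0.01408 mol
mass of C9H8O4 = 0.01408 × 180.16 = 2.537 g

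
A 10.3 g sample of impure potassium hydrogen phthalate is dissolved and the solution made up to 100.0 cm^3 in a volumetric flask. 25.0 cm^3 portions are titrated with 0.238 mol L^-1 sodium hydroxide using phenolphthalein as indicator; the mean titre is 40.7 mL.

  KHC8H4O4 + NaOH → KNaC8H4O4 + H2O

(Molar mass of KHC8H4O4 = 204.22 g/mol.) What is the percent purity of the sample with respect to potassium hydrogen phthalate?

76.8 %

n(NaOH) per titration = 0.0407 × 0.238 = 9.69 × 10^-3 mol
n(KHC8H4O4) in each aliquot = 9.69 × 10^-3 mol (1:1 ratio)
n(KHC8H4O4) in the whole flask = 9.69 × 10^-3 × 100.0/25.0 = 0.0387 mol
mass of KHC8H4O4 = 0.0387 × 204.22 = 7.91 g
% KHC8H4O4 = 7.91 / 10.3 × 100 = 76.8 %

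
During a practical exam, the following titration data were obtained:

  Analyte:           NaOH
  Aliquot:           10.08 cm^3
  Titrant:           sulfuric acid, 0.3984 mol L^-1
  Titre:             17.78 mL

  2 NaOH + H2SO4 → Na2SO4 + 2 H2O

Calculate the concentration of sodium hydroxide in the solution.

n(H2SO4) = 0.01778 L × 0.3984 mol/L = 7.084 × 10^-3 mol
From the 2:1 mole ratio, n(NaOH) = 2/1 × 7.084 × 10^-3 = 0.01417 mol
[NaOH] = 0.01417 mol / 0.01008 L = 1.405 mol/L

1.405 mol/L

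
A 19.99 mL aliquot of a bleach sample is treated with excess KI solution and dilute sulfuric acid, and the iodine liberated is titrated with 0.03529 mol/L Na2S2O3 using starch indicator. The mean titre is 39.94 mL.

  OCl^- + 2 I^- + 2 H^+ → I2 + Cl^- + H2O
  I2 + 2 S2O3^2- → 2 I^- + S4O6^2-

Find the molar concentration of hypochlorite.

0.03525 mol/L

n(S2O3^2-) = 0.03994 × 0.03529 = 1.409 × 10^-3 mol
n(I2) = n(S2O3^2-)/2 = 7.047 × 10^-4 mol
n(OCl^-) in the aliquot = 7.047 × 10^-4 mol (1:1 ratio)
[OCl^-] = 7.047 × 10^-4 / 0.01999 = 0.03525 mol/L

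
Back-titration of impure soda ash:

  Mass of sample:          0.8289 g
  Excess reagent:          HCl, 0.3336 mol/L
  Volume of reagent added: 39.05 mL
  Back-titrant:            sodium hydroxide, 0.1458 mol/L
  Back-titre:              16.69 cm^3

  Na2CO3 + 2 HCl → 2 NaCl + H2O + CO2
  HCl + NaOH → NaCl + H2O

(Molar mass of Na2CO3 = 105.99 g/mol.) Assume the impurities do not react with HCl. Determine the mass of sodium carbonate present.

0.5614 g

n(HCl) added = 0.03905 × 0.3336 = 0.01303 mol
n(NaOH) used in back-titration = 0.01669 × 0.1458 = 2.433 × 10^-3 mol
n(HCl) left over = 2.433 × 10^-3 mol (1:1 ratio)
n(HCl) consumed by analyte = 0.01303 − 2.433 × 10^-3 = 0.01059 mol
From the 1:2 ratio, n(Na2CO3) = 1/2 × 0.01059 = 5.297 × 10^-3 mol
mass of Na2CO3 = 5.297 × 10^-3 × 105.99 = 0.5614 g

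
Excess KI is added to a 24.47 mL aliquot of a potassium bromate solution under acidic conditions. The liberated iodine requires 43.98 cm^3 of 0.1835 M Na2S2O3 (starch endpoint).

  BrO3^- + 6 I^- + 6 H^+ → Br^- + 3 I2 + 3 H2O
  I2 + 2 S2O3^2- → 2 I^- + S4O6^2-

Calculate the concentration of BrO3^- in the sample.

0.05497 M

n(S2O3^2-) = 0.04398 × 0.1835 = 8.070 × 10^-3 mol
n(I2) = n(S2O3^2-)/2 = 4.035 × 10^-3 mol
From the 1:3 ratio, n(BrO3^-) in the aliquot = 1/3 × 4.035 × 10^-3 = 1.345 × 10^-3 mol
[BrO3^-] = 1.345 × 10^-3 / 0.02447 = 0.05497 mol/L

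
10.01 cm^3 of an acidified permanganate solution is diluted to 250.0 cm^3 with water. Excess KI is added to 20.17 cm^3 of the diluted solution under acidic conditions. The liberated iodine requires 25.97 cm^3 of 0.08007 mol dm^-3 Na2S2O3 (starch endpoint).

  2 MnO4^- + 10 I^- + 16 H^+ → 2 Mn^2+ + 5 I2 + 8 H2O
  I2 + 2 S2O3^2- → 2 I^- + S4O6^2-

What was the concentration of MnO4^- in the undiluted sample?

n(S2O3^2-) = 0.02597 × 0.08007 = 2.079 × 10^-3 mol
n(I2) = n(S2O3^2-)/2 = 1.040 × 10^-3 mol
From the 2:5 ratio, n(MnO4^-) in the aliquot = 2/5 × 1.040 × 10^-3 = 4.159 × 10^-4 mol
[MnO4^-]_dilute = 4.159 × 10^-4 / 0.02017 = 0.02062 mol/L
[MnO4^-]_original = 0.02062 × 250.0/10.01 = 0.5150 mol/L

0.5150 mol/L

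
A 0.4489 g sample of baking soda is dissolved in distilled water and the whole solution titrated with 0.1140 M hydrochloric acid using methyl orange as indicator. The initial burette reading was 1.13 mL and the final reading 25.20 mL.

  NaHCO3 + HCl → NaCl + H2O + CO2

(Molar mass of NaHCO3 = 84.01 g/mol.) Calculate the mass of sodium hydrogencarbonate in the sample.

n(HCl) = 0.02407 L × 0.1140 mol/L = 2.744 × 10^-3 mol
n(NaHCO3) = 2.744 × 10^-3 mol (1:1 ratio)
mass of NaHCO3 = 2.744 × 10^-3 × 84.01 g/mol = 0.2305 g

0.2305 g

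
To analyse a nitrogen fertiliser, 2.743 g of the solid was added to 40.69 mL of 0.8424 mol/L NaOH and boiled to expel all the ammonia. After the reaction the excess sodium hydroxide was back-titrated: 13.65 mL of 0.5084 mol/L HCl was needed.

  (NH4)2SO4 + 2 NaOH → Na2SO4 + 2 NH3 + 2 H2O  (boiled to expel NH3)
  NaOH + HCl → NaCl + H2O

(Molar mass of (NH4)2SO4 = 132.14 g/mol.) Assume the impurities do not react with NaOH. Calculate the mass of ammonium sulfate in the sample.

1.806 g

n(NaOH) added = 0.04069 × 0.8424 = 0.03428 mol
n(HCl) used in back-titration = 0.01365 × 0.5084 = 6.940 × 10^-3 mol
n(NaOH) left over = 6.940 × 10^-3 mol (1:1 ratio)
n(NaOH) consumed by analyte = 0.03428 − 6.940 × 10^-3 = 0.02734 mol
From the 1:2 ratio, n((NH4)2SO4) = 1/2 × 0.02734 = 0.01367 mol
mass of (NH4)2SO4 = 0.01367 × 132.14 = 1.806 g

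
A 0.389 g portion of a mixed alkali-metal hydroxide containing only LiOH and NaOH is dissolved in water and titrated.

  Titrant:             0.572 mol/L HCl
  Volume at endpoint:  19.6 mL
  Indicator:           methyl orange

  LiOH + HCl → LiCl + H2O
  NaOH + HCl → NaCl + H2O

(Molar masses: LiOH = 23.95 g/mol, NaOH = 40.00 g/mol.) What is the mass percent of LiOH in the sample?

22.8 %

n(HCl) = 0.0196 × 0.572 = 0.0112 mol
Let x = n(LiOH), y = n(NaOH).
Titrant: 1x + 1y = 0.0112;  mass: 23.95x + 40.00y = 0.389
Solving, x = 3.70 × 10^-3 mol, y = 7.51 × 10^-3 mol
mass of LiOH = 3.70 × 10^-3 × 23.95 = 0.0887 g
% LiOH = 0.0887 / 0.389 × 100 = 22.8 %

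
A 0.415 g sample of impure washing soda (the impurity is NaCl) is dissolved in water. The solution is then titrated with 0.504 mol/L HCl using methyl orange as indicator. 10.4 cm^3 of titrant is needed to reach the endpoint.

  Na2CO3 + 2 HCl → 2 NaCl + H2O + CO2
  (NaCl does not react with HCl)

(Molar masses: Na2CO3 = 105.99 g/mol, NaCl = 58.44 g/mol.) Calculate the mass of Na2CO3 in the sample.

n(HCl) = 0.0104 × 0.504 = 5.24 × 10^-3 mol
Let x = n(Na2CO3), y = n(NaCl).
Titrant: 2x = 5.24 × 10^-3;  mass: 105.99x + 58.44y = 0.415
Solving, x = 2.62 × 10^-3 mol, y = 2.35 × 10^-3 mol
mass of Na2CO3 = 2.62 × 10^-3 × 105.99 = 0.278 g

0.278 g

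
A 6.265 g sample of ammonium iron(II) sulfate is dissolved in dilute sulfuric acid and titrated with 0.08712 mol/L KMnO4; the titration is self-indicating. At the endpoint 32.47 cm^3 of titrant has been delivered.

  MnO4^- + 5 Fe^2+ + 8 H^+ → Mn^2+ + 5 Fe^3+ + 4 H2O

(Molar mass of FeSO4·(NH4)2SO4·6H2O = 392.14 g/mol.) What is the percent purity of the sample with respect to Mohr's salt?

n(KMnO4) = 0.03247 L × 0.08712 mol/L = 2.829 × 10^-3 mol
From the 5:1 ratio, n(FeSO4·(NH4)2SO4·6H2O) = 5/1 × 2.829 × 10^-3 = 0.01414 mol
mass of FeSO4·(NH4)2SO4·6H2O = 0.01414 × 392.14 g/mol = 5.546 g
% FeSO4·(NH4)2SO4·6H2O = 5.546 / 6.265 × 100 = 88.53 %

88.53 %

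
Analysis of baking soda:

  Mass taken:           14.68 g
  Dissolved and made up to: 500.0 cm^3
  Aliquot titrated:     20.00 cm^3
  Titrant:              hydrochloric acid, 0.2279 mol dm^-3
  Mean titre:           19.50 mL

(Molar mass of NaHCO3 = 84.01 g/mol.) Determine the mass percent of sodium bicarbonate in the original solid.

63.58 %

NaHCO3 + HCl → NaCl + H2O + CO2
n(HCl) per titration = 0.01950 × 0.2279 = 4.444 × 10^-3 mol
n(NaHCO3) in each aliquot = 4.444 × 10^-3 mol (1:1 ratio)
n(NaHCO3) in the whole flask = 4.444 × 10^-3 × 500.0/20.00 = 0.1111 mol
mass of NaHCO3 = 0.1111 × 84.01 = 9.334 g
% NaHCO3 = 9.334 / 14.68 × 100 = 63.58 %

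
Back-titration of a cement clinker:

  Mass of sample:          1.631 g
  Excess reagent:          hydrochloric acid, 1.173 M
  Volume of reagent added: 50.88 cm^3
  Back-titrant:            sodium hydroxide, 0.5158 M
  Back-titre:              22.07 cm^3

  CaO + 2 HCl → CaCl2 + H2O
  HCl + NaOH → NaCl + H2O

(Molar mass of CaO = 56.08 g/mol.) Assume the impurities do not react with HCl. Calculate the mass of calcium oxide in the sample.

n(HCl) added = 0.05088 × 1.173 = 0.05968 mol
n(NaOH) used in back-titration = 0.02207 × 0.5158 = 0.01138 mol
n(HCl) left over = 0.01138 mol (1:1 ratio)
n(HCl) consumed by analyte = 0.05968 − 0.01138 = 0.04830 mol
From the 1:2 ratio, n(CaO) = 1/2 × 0.04830 = 0.02415 mol
mass of CaO = 0.02415 × 56.08 = 1.354 g

1.354 g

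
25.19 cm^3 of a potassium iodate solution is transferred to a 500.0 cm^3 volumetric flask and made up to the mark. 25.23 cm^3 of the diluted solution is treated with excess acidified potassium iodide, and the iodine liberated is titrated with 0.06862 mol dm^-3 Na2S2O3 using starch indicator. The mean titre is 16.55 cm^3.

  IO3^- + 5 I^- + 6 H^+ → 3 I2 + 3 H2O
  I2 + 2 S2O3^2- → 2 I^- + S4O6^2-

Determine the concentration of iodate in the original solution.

0.1489 mol/L

n(S2O3^2-) = 0.01655 × 0.06862 = 1.136 × 10^-3 mol
n(I2) = n(S2O3^2-)/2 = 5.678 × 10^-4 mol
From the 1:3 ratio, n(IO3^-) in the aliquot = 1/3 × 5.678 × 10^-4 = 1.893 × 10^-4 mol
[IO3^-]_dilute = 1.893 × 10^-4 / 0.02523 = 0.007502 mol/L
[IO3^-]_original = 0.007502 × 500.0/25.19 = 0.1489 mol/L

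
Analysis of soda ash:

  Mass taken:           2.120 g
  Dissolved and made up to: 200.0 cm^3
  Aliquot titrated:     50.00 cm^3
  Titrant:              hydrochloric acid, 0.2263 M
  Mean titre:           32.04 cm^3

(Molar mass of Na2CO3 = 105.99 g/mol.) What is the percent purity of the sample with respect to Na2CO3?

72.50 %

Na2CO3 + 2 HCl → 2 NaCl + H2O + CO2
n(HCl) per titration = 0.03204 × 0.2263 = 7.251 × 10^-3 mol
From the 1:2 ratio, n(Na2CO3) in each aliquot = 1/2 × 7.251 × 10^-3 = 3.625 × 10^-3 mol
n(Na2CO3) in the whole flask = 3.625 × 10^-3 × 200.0/50.00 = 0.01450 mol
mass of Na2CO3 = 0.01450 × 105.99 = 1.537 g
% Na2CO3 = 1.537 / 2.120 × 100 = 72.50 %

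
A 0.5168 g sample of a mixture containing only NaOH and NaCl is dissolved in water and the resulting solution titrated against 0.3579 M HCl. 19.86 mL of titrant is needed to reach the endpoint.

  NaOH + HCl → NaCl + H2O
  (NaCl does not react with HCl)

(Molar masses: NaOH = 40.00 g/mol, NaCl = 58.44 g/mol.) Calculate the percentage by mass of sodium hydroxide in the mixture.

55.01 %

n(HCl) = 0.01986 × 0.3579 = 7.108 × 10^-3 mol
Let x = n(NaOH), y = n(NaCl).
Titrant: 1x = 7.108 × 10^-3;  mass: 40.00x + 58.44y = 0.5168
Solving, x = 7.108 × 10^-3 mol, y = 3.978 × 10^-3 mol
mass of NaOH = 7.108 × 10^-3 × 40.00 = 0.2843 g
% NaOH = 0.2843 / 0.5168 × 100 = 55.01 %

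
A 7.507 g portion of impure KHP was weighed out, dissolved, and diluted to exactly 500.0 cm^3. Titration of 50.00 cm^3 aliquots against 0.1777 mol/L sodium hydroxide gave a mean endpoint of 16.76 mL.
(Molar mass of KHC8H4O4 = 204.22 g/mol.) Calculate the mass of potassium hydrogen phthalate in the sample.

KHC8H4O4 + NaOH → KNaC8H4O4 + H2O
n(NaOH) per titration = 0.01676 × 0.1777 = 2.978 × 10^-3 mol
n(KHC8H4O4) in each aliquot = 2.978 × 10^-3 mol (1:1 ratio)
n(KHC8H4O4) in the whole flask = 2.978 × 10^-3 × 500.0/50.00 = 0.02978 mol
mass of KHC8H4O4 = 0.02978 × 204.22 = 6.082 g

6.082 g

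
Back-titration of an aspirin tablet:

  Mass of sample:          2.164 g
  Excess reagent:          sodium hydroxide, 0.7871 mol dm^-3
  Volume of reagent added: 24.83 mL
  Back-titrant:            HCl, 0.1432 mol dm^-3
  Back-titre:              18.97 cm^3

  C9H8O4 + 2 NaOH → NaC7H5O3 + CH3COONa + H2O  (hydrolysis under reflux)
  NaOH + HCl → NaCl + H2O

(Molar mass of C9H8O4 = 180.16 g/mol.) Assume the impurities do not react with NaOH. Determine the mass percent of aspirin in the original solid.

70.05 %

n(NaOH) added = 0.02483 × 0.7871 = 0.01954 mol
n(HCl) used in back-titration = 0.01897 × 0.1432 = 2.717 × 10^-3 mol
n(NaOH) left over = 2.717 × 10^-3 mol (1:1 ratio)
n(NaOH) consumed by analyte = 0.01954 − 2.717 × 10^-3 = 0.01683 mol
From the 1:2 ratio, n(C9H8O4) = 1/2 × 0.01683 = 8.414 × 10^-3 mol
mass of C9H8O4 = 8.414 × 10^-3 × 180.16 = 1.516 g
% C9H8O4 = 1.516 / 2.164 × 100 = 70.05 %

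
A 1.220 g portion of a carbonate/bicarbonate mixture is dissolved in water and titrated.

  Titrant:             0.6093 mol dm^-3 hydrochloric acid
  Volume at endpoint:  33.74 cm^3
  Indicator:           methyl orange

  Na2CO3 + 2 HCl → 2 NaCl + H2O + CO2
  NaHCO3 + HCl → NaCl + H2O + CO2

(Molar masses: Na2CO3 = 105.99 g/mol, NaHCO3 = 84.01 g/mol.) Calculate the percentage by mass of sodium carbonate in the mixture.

71.02 %

n(HCl) = 0.03374 × 0.6093 = 0.02056 mol
Let x = n(Na2CO3), y = n(NaHCO3).
Titrant: 2x + 1y = 0.02056;  mass: 105.99x + 84.01y = 1.220
Solving, x = 8.174 × 10^-3 mol, y = 4.209 × 10^-3 mol
mass of Na2CO3 = 8.174 × 10^-3 × 105.99 = 0.8664 g
% Na2CO3 = 0.8664 / 1.220 × 100 = 71.02 %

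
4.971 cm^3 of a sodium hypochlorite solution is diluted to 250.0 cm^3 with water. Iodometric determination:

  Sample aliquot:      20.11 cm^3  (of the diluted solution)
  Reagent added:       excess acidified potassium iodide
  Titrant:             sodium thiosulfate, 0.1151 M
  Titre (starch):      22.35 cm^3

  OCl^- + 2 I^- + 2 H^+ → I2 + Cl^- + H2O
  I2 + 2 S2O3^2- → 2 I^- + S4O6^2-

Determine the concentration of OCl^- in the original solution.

n(S2O3^2-) = 0.02235 × 0.1151 = 2.572 × 10^-3 mol
n(I2) = n(S2O3^2-)/2 = 1.286 × 10^-3 mol
n(OCl^-) in the aliquot = 1.286 × 10^-3 mol (1:1 ratio)
[OCl^-]_dilute = 1.286 × 10^-3 / 0.02011 = 0.06396 mol/L
[OCl^-]_original = 0.06396 × 250.0/4.971 = 3.217 mol/L

3.217 M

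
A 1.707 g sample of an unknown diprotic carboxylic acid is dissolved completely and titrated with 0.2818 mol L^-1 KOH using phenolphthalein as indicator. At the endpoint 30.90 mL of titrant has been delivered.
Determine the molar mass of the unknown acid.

n(KOH) = 0.03090 L × 0.2818 mol/L = 8.708 × 10^-3 mol
From the 1:2 ratio, n(H2A) = 1/2 × 8.708 × 10^-3 = 4.354 × 10^-3 mol
M = m / n = 1.707 g / 4.354 × 10^-3 mol = 392.1 g/mol

392.1 g/mol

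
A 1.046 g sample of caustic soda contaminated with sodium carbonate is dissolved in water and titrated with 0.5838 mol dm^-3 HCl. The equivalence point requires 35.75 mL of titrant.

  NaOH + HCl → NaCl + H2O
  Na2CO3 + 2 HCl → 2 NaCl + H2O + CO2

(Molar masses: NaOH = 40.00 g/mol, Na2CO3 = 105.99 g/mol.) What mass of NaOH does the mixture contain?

n(HCl) = 0.03575 × 0.5838 = 0.02087 mol
Let x = n(NaOH), y = n(Na2CO3).
Titrant: 1x + 2y = 0.02087;  mass: 40.00x + 105.99y = 1.046
Solving, x = 4.621 × 10^-3 mol, y = 8.125 × 10^-3 mol
mass of NaOH = 4.621 × 10^-3 × 40.00 = 0.1848 g

0.1848 g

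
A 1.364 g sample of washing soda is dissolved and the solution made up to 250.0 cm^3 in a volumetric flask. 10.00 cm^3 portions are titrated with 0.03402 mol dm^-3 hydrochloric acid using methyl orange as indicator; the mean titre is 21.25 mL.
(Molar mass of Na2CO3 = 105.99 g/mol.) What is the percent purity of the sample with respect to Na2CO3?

70.22 %

Na2CO3 + 2 HCl → 2 NaCl + H2O + CO2
n(HCl) per titration = 0.02125 × 0.03402 = 7.229 × 10^-4 mol
From the 1:2 ratio, n(Na2CO3) in each aliquot = 1/2 × 7.229 × 10^-4 = 3.615 × 10^-4 mol
n(Na2CO3) in the whole flask = 3.615 × 10^-4 × 250.0/10.00 = 9.037 × 10^-3 mol
mass of Na2CO3 = 9.037 × 10^-3 × 105.99 = 0.9578 g
% Na2CO3 = 0.9578 / 1.364 × 100 = 70.22 %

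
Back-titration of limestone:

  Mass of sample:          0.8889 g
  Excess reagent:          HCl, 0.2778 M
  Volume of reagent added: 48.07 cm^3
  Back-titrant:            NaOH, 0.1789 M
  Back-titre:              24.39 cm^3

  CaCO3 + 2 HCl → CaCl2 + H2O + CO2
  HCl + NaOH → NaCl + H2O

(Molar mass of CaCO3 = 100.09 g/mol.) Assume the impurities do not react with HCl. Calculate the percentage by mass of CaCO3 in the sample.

n(HCl) added = 0.04807 × 0.2778 = 0.01335 mol
n(NaOH) used in back-titration = 0.02439 × 0.1789 = 4.363 × 10^-3 mol
n(HCl) left over = 4.363 × 10^-3 mol (1:1 ratio)
n(HCl) consumed by analyte = 0.01335 − 4.363 × 10^-3 = 8.990 × 10^-3 mol
From the 1:2 ratio, n(CaCO3) = 1/2 × 8.990 × 10^-3 = 4.495 × 10^-3 mol
mass of CaCO3 = 4.495 × 10^-3 × 100.09 = 0.4499 g
% CaCO3 = 0.4499 / 0.8889 × 100 = 50.62 %

50.62 %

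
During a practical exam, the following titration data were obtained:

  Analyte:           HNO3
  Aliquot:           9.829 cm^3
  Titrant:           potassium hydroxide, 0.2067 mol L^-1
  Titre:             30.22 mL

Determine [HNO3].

HNO3 + KOH → KNO3 + H2O
n(KOH) = 0.03022 L × 0.2067 mol/L = 6.246 × 10^-3 mol
n(HNO3) = 6.246 × 10^-3 mol (1:1 mole ratio)
[HNO3] = 6.246 × 10^-3 mol / 0.009829 L = 0.6355 mol/L

0.6355 mol/L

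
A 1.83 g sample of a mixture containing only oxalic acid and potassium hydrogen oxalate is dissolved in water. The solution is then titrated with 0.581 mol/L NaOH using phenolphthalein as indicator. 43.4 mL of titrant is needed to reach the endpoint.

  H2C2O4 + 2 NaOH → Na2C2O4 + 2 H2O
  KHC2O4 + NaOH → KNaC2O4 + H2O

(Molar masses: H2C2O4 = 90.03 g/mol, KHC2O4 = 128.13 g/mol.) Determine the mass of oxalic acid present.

n(NaOH) = 0.0434 × 0.581 = 0.0252 mol
Let x = n(H2C2O4), y = n(KHC2O4).
Titrant: 2x + 1y = 0.0252;  mass: 90.03x + 128.13y = 1.83
Solving, x = 8.43 × 10^-3 mol, y = 8.36 × 10^-3 mol
mass of H2C2O4 = 8.43 × 10^-3 × 90.03 = 0.759 g

0.759 g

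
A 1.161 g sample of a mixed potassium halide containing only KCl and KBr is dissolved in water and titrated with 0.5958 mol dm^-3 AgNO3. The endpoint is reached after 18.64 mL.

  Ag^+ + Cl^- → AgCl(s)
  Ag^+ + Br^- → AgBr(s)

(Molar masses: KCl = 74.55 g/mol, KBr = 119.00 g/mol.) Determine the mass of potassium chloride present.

0.2693 g

n(AgNO3) = 0.01864 × 0.5958 = 0.01111 mol
Let x = n(KCl), y = n(KBr).
Titrant: 1x + 1y = 0.01111;  mass: 74.55x + 119.00y = 1.161
Solving, x = 3.613 × 10^-3 mol, y = 7.493 × 10^-3 mol
mass of KCl = 3.613 × 10^-3 × 74.55 = 0.2693 g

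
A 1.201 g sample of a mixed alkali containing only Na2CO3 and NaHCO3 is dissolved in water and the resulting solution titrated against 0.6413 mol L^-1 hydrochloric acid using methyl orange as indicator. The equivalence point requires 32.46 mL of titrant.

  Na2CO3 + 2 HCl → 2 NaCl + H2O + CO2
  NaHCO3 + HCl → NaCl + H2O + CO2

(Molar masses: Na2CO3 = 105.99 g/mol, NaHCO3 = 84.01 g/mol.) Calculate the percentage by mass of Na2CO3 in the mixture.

n(HCl) = 0.03246 × 0.6413 = 0.02082 mol
Let x = n(Na2CO3), y = n(NaHCO3).
Titrant: 2x + 1y = 0.02082;  mass: 105.99x + 84.01y = 1.201
Solving, x = 8.831 × 10^-3 mol, y = 3.154 × 10^-3 mol
mass of Na2CO3 = 8.831 × 10^-3 × 105.99 = 0.9360 g
% Na2CO3 = 0.9360 / 1.201 × 100 = 77.94 %

77.94 %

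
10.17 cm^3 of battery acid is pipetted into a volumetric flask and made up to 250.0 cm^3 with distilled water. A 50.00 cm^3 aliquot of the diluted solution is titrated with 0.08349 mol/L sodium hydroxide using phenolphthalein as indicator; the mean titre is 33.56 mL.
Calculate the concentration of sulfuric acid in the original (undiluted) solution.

H2SO4 + 2 NaOH → Na2SO4 + 2 H2O
n(NaOH) = 0.03356 × 0.08349 = 2.802 × 10^-3 mol
From the 1:2 ratio, n(H2SO4) in the aliquot = 1/2 × 2.802 × 10^-3 = 1.401 × 10^-3 mol
[H2SO4]_dilute = 1.401 × 10^-3 / 0.05000 = 0.02802 mol/L
Dilution factor = 250.0 / 10.17 = 24.58
[H2SO4]_stock = 0.02802 × 24.58 = 0.6888 mol/L

0.6888 mol/L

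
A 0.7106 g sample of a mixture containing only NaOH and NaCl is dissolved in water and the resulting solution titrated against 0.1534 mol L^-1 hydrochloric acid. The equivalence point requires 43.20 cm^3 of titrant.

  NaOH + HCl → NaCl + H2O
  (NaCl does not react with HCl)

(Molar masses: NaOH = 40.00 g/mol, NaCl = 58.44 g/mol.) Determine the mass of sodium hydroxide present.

n(HCl) = 0.04320 × 0.1534 = 6.627 × 10^-3 mol
Let x = n(NaOH), y = n(NaCl).
Titrant: 1x = 6.627 × 10^-3;  mass: 40.00x + 58.44y = 0.7106
Solving, x = 6.627 × 10^-3 mol, y = 7.624 × 10^-3 mol
mass of NaOH = 6.627 × 10^-3 × 40.00 = 0.2651 g

0.2651 g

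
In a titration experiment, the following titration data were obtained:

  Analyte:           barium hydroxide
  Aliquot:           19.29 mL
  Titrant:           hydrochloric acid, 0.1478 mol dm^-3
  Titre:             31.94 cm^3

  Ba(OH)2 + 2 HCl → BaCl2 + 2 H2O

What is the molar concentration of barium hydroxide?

n(HCl) = 0.03194 L × 0.1478 mol/L = 4.721 × 10^-3 mol
From the 1:2 mole ratio, n(Ba(OH)2) = 1/2 × 4.721 × 10^-3 = 2.360 × 10^-3 mol
[Ba(OH)2] = 2.360 × 10^-3 mol / 0.01929 L = 0.1224 mol/L

0.1224 mol/L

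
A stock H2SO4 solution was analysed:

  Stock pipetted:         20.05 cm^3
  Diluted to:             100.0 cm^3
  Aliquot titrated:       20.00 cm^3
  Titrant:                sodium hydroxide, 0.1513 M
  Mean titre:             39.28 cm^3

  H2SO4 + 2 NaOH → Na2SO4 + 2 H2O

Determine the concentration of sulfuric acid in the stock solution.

n(NaOH) = 0.03928 × 0.1513 = 5.943 × 10^-3 mol
From the 1:2 ratio, n(H2SO4) in the aliquot = 1/2 × 5.943 × 10^-3 = 2.972 × 10^-3 mol
[H2SO4]_dilute = 2.972 × 10^-3 / 0.02000 = 0.1486 mol/L
Dilution factor = 100.0 / 20.05 = 4.988
[H2SO4]_stock = 0.1486 × 4.988 = 0.7410 mol/L

0.7410 M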